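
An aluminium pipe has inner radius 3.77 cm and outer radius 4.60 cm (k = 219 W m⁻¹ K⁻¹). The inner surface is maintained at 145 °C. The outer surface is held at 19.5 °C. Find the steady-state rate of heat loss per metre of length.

Q' = 2πk·ΔT/ln(r₂/r₁) = 2π × 219 × 125.5 / ln(0.0460/0.0377) = 8.68×10^5 W/m

Q' = 868 kW/m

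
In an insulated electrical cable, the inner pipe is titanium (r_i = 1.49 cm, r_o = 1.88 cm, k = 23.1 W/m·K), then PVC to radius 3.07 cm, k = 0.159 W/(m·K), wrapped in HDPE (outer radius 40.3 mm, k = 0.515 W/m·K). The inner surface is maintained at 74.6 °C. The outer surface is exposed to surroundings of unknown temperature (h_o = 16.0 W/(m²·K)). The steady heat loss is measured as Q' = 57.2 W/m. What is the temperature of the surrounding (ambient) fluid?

Series resistances:
  R'_titanium = ln(0.0188/0.0149)/(2πk) = 0.2325/(2π·23.1) = 0.001602 m·K/W
  R'_PVC = ln(0.0307/0.0188)/(2πk) = 0.4904/(2π·0.159) = 0.4909 m·K/W
  R'_HDPE = ln(0.0403/0.0307)/(2πk) = 0.2721/(2π·0.515) = 0.08409 m·K/W
  R'_conv,out = 1/(2πr h) = 1/(2π·0.0403·16.0) = 0.2468 m·K/W
ΣR = 0.8234 m·K/W
ΔT = Q'·ΣR = 57.2 × 0.8234 = 47.10 K
Heat flows outward, so T_out = T_in − ΔT = 74.6 − 47.10 = 27.5 °C

T_out = 27.5 °C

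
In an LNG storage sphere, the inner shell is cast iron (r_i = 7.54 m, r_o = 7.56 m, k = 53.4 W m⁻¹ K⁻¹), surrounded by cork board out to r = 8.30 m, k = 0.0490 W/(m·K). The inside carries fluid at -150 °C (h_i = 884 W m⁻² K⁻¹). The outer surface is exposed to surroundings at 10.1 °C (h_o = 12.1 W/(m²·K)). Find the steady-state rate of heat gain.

Series thermal resistances, inner to outer:
  R_conv,in = 1/(4πr²h) = 1/(4π·7.54²·884) = 1.583×10^-6 K/W
  R_cast iron = (1/7.54 − 1/7.56)/(4πk) = 3.509×10^-4/(4π·53.4) = 5.229×10^-7 K/W
  R_cork board = (1/7.56 − 1/8.30)/(4πk) = 0.01179/(4π·0.0490) = 0.01915 K/W
  R_conv,out = 1/(4πr²h) = 1/(4π·8.30²·12.1) = 9.547×10^-5 K/W
ΣR = 1.583×10^-6 + 5.229×10^-7 + 0.01915 + 9.547×10^-5 = 0.01925 K/W
Q = ΔT/ΣR = (-150 °C − 10.1 °C)/0.01925 = -8320 W
(Negative Q ⇒ heat flows inward; heat gain = 8320 W.)

Q = 8.32 kW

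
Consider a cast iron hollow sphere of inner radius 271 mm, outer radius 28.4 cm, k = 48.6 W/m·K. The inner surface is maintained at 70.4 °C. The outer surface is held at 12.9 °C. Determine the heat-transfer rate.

Q = 208 kW

Q = 4πk·ΔT/(1/r₁ − 1/r₂) = 4π × 48.6 × 57.5 / (1/0.271 − 1/0.284) = 2.08×10^5 W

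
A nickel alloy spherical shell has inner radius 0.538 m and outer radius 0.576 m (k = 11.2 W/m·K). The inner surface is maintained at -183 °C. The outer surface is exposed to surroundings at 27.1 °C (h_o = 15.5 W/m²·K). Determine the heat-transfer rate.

Resistance network (inner→outer):
  R_nickel alloy = (1/0.538 − 1/0.576)/(4πk) = 0.1226/(4π·11.2) = 8.713×10^-4 K/W
  R_conv,out = 1/(4πr²h) = 1/(4π·0.576²·15.5) = 0.01547 K/W
ΣR = 8.713×10^-4 + 0.01547 = 0.01634 K/W
Q = ΔT/ΣR = (-183 °C − 27.1 °C)/0.01634 = -12900 W
(Negative Q ⇒ heat flows inward; heat gain = 12900 W.)

Q = 12.9 kW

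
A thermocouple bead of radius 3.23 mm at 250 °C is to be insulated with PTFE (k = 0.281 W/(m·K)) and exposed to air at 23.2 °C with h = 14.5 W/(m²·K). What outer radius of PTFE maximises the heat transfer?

For a sphere, r_cr = 2k_ins/h = 2·0.281/14.5 = 0.0388 m = 3.88 cm

r_cr = 3.88 cm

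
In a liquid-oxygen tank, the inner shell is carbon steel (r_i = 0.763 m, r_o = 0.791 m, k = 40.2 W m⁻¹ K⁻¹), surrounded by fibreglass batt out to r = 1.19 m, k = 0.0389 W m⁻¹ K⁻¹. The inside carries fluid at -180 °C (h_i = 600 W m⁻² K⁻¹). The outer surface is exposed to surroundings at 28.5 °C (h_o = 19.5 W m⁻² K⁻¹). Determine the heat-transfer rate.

Resistance network (inner→outer):
  R_conv,in = 1/(4πr²h) = 1/(4π·0.763²·600) = 2.278×10^-4 K/W
  R_carbon steel = (1/0.763 − 1/0.791)/(4πk) = 0.04639/(4π·40.2) = 9.184×10^-5 K/W
  R_fibreglass batt = (1/0.791 − 1/1.19)/(4πk) = 0.4239/(4π·0.0389) = 0.8671 K/W
  R_conv,out = 1/(4πr²h) = 1/(4π·1.19²·19.5) = 0.002882 K/W
ΣR = 2.278×10^-4 + 9.184×10^-5 + 0.8671 + 0.002882 = 0.8703 K/W
Q = ΔT/ΣR = (-180 °C − 28.5 °C)/0.8703 = -240 W
(Negative Q ⇒ heat flows inward; heat gain = 240 W.)

Q = 240 W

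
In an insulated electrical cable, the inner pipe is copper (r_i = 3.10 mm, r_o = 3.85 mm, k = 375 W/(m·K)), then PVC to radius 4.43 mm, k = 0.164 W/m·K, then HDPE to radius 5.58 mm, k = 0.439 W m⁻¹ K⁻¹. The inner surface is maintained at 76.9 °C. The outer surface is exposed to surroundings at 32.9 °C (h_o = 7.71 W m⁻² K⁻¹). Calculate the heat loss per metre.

Resistance network (inner→outer):
  R'_copper = ln(0.00385/0.00310)/(2πk) = 0.2167/(2π·375) = 9.196×10^-5 m·K/W
  R'_PVC = ln(0.00443/0.00385)/(2πk) = 0.1403/(2π·0.164) = 0.1362 m·K/W
  R'_HDPE = ln(0.00558/0.00443)/(2πk) = 0.2308/(2π·0.439) = 0.08367 m·K/W
  R'_conv,out = 1/(2πr h) = 1/(2π·0.00558·7.71) = 3.699 m·K/W
ΣR = 9.196×10^-5 + 0.1362 + 0.08367 + 3.699 = 3.919 m·K/W
Q' = ΔT/ΣR = (76.9 °C − 32.9 °C)/3.919 = 11.2 W/m

Q' = 11.2 W/m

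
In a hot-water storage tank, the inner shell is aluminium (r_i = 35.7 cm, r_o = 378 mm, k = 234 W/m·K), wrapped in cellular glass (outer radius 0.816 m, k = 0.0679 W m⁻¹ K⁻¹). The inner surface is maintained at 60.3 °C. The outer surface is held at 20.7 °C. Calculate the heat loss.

Q = 23.8 W

Treat each layer as a resistance in series:
  R_aluminium = (1/0.357 − 1/0.378)/(4πk) = 0.1556/(4π·234) = 5.292×10^-5 K/W
  R_cellular glass = (1/0.378 − 1/0.816)/(4πk) = 1.420/(4π·0.0679) = 1.664 K/W
ΣR = 5.292×10^-5 + 1.664 = 1.664 K/W
Q = ΔT/ΣR = (60.3 °C − 20.7 °C)/1.664 = 23.8 W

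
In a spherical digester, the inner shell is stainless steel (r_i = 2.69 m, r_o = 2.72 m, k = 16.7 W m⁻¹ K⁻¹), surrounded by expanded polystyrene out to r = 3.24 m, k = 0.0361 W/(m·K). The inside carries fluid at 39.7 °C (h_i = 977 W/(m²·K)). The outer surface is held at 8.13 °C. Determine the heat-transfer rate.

Resistance network (inner→outer):
  R_conv,in = 1/(4πr²h) = 1/(4π·2.69²·977) = 1.126×10^-5 K/W
  R_stainless steel = (1/2.69 − 1/2.72)/(4πk) = 0.004100/(4π·16.7) = 1.954×10^-5 K/W
  R_expanded polystyrene = (1/2.72 − 1/3.24)/(4πk) = 0.05901/(4π·0.0361) = 0.1301 K/W
ΣR = 1.126×10^-5 + 1.954×10^-5 + 0.1301 = 0.1301 K/W
Q = ΔT/ΣR = (39.7 °C − 8.13 °C)/0.1301 = 243 W

Q = 243 W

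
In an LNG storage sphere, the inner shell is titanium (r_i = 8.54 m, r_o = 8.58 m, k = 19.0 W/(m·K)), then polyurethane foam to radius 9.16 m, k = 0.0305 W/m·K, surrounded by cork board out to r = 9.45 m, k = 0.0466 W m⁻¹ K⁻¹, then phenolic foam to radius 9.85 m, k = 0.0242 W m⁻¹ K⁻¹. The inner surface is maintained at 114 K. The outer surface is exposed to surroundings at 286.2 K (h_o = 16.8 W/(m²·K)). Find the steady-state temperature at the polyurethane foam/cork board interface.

T = 198.7 K

Treat each layer as a resistance in series:
  R_titanium = (1/8.54 − 1/8.58)/(4πk) = 5.459×10^-4/(4π·19.0) = 2.286×10^-6 K/W
  R_polyurethane foam = (1/8.58 − 1/9.16)/(4πk) = 0.007380/(4π·0.0305) = 0.01925 K/W
  R_cork board = (1/9.16 − 1/9.45)/(4πk) = 0.003350/(4π·0.0466) = 0.005721 K/W
  R_phenolic foam = (1/9.45 − 1/9.85)/(4πk) = 0.004297/(4π·0.0242) = 0.01413 K/W
  R_conv,out = 1/(4πr²h) = 1/(4π·9.85²·16.8) = 4.882×10^-5 K/W
ΣR = 2.286×10^-6 + 0.01925 + 0.005721 + 0.01413 + 4.882×10^-5 = 0.03915 K/W
Q = ΔT/ΣR = (114 K − 286.2 K)/0.03915 = -4398 W
From the inner boundary to the polyurethane foam/cork board interface, ΣR_partial = 0.01925 K/W.
T_interface = T_in − Q·ΣR_partial = 114 K − (-4398)(0.01925) = 198.7 K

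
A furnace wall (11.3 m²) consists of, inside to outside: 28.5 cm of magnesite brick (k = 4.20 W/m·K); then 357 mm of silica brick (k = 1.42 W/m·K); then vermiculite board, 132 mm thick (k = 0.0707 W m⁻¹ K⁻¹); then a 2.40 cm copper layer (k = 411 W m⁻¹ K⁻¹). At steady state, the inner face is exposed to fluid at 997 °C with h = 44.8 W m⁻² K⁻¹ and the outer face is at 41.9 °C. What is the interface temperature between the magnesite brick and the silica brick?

T = 958 °C

Series thermal resistances, inner to outer:
  R_conv,in = 1/(hA) = 1/(44.8·11.3) = 0.001975 K/W
  R_magnesite brick = L/(kA) = 0.285/(4.20·11.3) = 0.006005 K/W
  R_silica brick = L/(kA) = 0.357/(1.42·11.3) = 0.02225 K/W
  R_vermiculite board = L/(kA) = 0.132/(0.0707·11.3) = 0.1652 K/W
  R_copper = L/(kA) = 0.0240/(411·11.3) = 5.168×10^-6 K/W
ΣR = 0.001975 + 0.006005 + 0.02225 + 0.1652 + 5.168×10^-6 = 0.1954 K/W
Q = ΔT/ΣR = (997 °C − 41.9 °C)/0.1954 = 4888 W
From the inner boundary to the magnesite brick/silica brick interface, ΣR_partial = 0.007980 K/W.
T_interface = T_in − Q·ΣR_partial = 997 °C − (4888)(0.007980) = 958 °C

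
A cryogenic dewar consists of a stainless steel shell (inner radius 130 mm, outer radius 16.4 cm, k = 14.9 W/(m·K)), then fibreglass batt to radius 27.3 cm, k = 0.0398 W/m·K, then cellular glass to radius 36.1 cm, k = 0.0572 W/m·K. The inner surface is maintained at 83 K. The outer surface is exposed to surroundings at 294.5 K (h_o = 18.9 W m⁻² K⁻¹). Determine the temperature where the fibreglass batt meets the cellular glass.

Resistance network (inner→outer):
  R_stainless steel = (1/0.130 − 1/0.164)/(4πk) = 1.595/(4π·14.9) = 0.008517 K/W
  R_fibreglass batt = (1/0.164 − 1/0.273)/(4πk) = 2.435/(4π·0.0398) = 4.868 K/W
  R_cellular glass = (1/0.273 − 1/0.361)/(4πk) = 0.8929/(4π·0.0572) = 1.242 K/W
  R_conv,out = 1/(4πr²h) = 1/(4π·0.361²·18.9) = 0.03231 K/W
ΣR = 0.008517 + 4.868 + 1.242 + 0.03231 = 6.151 K/W
Q = ΔT/ΣR = (83 K − 294.5 K)/6.151 = -34.38 W
From the inner boundary to the fibreglass batt/cellular glass interface, ΣR_partial = 4.877 K/W.
T_interface = T_in − Q·ΣR_partial = 83 K − (-34.38)(4.877) = 250.7 K

T = 250.7 K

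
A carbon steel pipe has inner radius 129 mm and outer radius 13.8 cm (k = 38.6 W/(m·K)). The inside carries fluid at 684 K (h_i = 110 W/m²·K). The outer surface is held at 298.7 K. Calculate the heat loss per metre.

Treat each layer as a resistance in series:
  R'_conv,in = 1/(2πr h) = 1/(2π·0.129·110) = 0.01122 m·K/W
  R'_carbon steel = ln(0.138/0.129)/(2πk) = 0.06744/(2π·38.6) = 2.781×10^-4 m·K/W
ΣR = 0.01122 + 2.781×10^-4 = 0.01150 m·K/W
Q' = ΔT/ΣR = (684 K − 298.7 K)/0.01150 = 33500 W/m

Q' = 33500 W/m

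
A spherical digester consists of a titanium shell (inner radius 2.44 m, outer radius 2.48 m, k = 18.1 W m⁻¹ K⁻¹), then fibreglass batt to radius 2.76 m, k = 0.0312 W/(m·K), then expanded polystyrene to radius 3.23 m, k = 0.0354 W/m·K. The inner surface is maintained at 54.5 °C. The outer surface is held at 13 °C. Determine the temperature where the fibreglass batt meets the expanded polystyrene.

Series thermal resistances, inner to outer:
  R_titanium = (1/2.44 − 1/2.48)/(4πk) = 0.006610/(4π·18.1) = 2.906×10^-5 K/W
  R_fibreglass batt = (1/2.48 − 1/2.76)/(4πk) = 0.04091/(4π·0.0312) = 0.1043 K/W
  R_expanded polystyrene = (1/2.76 − 1/3.23)/(4πk) = 0.05272/(4π·0.0354) = 0.1185 K/W
ΣR = 2.906×10^-5 + 0.1043 + 0.1185 = 0.2228 K/W
Q = ΔT/ΣR = (54.5 °C − 13 °C)/0.2228 = 186.3 W
From the inner boundary to the fibreglass batt/expanded polystyrene interface, ΣR_partial = 0.1043 K/W.
T_interface = T_in − Q·ΣR_partial = 54.5 °C − (186.3)(0.1043) = 35.1 °C

T = 35.1 °C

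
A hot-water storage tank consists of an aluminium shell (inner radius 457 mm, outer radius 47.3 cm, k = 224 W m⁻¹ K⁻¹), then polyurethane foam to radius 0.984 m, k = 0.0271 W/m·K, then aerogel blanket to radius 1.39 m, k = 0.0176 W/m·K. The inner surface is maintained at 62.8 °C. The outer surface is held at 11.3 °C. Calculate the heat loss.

Q = 11.3 W

Resistance network (inner→outer):
  R_aluminium = (1/0.457 − 1/0.473)/(4πk) = 0.07402/(4π·224) = 2.630×10^-5 K/W
  R_polyurethane foam = (1/0.473 − 1/0.984)/(4πk) = 1.098/(4π·0.0271) = 3.224 K/W
  R_aerogel blanket = (1/0.984 − 1/1.39)/(4πk) = 0.2968/(4π·0.0176) = 1.342 K/W
ΣR = 2.630×10^-5 + 3.224 + 1.342 = 4.566 K/W
Q = ΔT/ΣR = (62.8 °C − 11.3 °C)/4.566 = 11.3 W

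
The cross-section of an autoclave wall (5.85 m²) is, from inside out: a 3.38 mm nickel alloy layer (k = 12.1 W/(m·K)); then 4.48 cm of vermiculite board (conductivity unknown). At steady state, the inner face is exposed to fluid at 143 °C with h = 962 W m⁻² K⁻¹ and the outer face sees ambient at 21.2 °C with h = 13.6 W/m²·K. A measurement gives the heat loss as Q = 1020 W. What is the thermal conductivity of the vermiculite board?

k = 0.0718 W/m·K

ΣR = ΔT/Q = |143 − 21.2|/1020 = 0.1194 K/W
Known resistances:
  R_conv,in = 1/(hA) = 1/(962·5.85) = 1.777×10^-4 K/W
  R_nickel alloy = L/(kA) = 0.00338/(12.1·5.85) = 4.775×10^-5 K/W
  R_conv,out = 1/(hA) = 1/(13.6·5.85) = 0.01257 K/W
R_vermiculite board = ΣR − ΣR_known = 0.1194 − 0.01280 = 0.1066 K/W
L/(kA) = 0.1066 ⇒ k = 0.0448/(0.1066·5.85) = 0.0718 W/m·K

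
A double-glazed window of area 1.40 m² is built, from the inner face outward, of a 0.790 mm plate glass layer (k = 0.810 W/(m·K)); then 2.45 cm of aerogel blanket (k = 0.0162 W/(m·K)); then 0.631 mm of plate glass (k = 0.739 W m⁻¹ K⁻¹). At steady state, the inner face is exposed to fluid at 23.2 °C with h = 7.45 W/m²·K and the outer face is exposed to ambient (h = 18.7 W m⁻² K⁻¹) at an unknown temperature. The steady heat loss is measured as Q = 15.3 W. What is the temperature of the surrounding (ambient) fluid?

Sum the resistances:
  R_conv,in = 1/(hA) = 1/(7.45·1.40) = 0.09588 K/W
  R_plate glass = L/(kA) = 7.90×10^-4/(0.810·1.40) = 6.966×10^-4 K/W
  R_aerogel blanket = L/(kA) = 0.0245/(0.0162·1.40) = 1.080 K/W
  R_plate glass = L/(kA) = 6.31×10^-4/(0.739·1.40) = 6.099×10^-4 K/W
  R_conv,out = 1/(hA) = 1/(18.7·1.40) = 0.03820 K/W
ΣR = 1.216 K/W
ΔT = Q·ΣR = 15.3 × 1.216 = 18.60 K
Heat flows outward, so T_out = T_in − ΔT = 23.2 − 18.60 = 4.60 °C

T_out = 4.60 °C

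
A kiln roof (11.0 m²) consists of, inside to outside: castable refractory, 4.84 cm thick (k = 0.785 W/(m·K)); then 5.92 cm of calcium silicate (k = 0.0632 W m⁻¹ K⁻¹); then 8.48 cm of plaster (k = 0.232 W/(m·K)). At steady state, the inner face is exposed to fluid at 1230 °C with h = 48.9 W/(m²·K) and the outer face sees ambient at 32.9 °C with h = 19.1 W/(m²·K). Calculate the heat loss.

Series thermal resistances, inner to outer:
  R_conv,in = 1/(hA) = 1/(48.9·11.0) = 0.001859 K/W
  R_castable refractory = L/(kA) = 0.0484/(0.785·11.0) = 0.005605 K/W
  R_calcium silicate = L/(kA) = 0.0592/(0.0632·11.0) = 0.08516 K/W
  R_plaster = L/(kA) = 0.0848/(0.232·11.0) = 0.03323 K/W
  R_conv,out = 1/(hA) = 1/(19.1·11.0) = 0.004760 K/W
ΣR = 0.001859 + 0.005605 + 0.08516 + 0.03323 + 0.004760 = 0.1306 K/W
Q = ΔT/ΣR = (1230 °C − 32.9 °C)/0.1306 = 9170 W

Q = 9170 W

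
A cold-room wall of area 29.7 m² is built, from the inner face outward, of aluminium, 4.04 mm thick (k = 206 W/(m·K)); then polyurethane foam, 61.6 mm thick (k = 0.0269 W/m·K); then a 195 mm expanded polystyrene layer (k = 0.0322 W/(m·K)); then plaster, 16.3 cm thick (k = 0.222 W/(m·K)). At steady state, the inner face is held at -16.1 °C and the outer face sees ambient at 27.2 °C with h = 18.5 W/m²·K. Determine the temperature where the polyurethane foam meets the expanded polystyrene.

T = -5.24 °C

Series thermal resistances, inner to outer:
  R_aluminium = L/(kA) = 0.00404/(206·29.7) = 6.603×10^-7 K/W
  R_polyurethane foam = L/(kA) = 0.0616/(0.0269·29.7) = 0.07710 K/W
  R_expanded polystyrene = L/(kA) = 0.195/(0.0322·29.7) = 0.2039 K/W
  R_plaster = L/(kA) = 0.163/(0.222·29.7) = 0.02472 K/W
  R_conv,out = 1/(hA) = 1/(18.5·29.7) = 0.001820 K/W
ΣR = 6.603×10^-7 + 0.07710 + 0.2039 + 0.02472 + 0.001820 = 0.3075 K/W
Q = ΔT/ΣR = (-16.1 °C − 27.2 °C)/0.3075 = -140.8 W
From the inner boundary to the polyurethane foam/expanded polystyrene interface, ΣR_partial = 0.07710 K/W.
T_interface = T_in − Q·ΣR_partial = -16.1 °C − (-140.8)(0.07710) = -5.24 °C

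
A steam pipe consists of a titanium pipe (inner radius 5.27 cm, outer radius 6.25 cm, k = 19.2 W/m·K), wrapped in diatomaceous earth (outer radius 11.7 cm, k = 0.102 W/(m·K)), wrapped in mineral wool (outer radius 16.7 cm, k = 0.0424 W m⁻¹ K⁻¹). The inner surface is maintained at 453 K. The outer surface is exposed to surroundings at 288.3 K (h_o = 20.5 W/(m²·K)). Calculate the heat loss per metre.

Series thermal resistances, inner to outer:
  R'_titanium = ln(0.0625/0.0527)/(2πk) = 0.1706/(2π·19.2) = 0.001414 m·K/W
  R'_diatomaceous earth = ln(0.117/0.0625)/(2πk) = 0.6270/(2π·0.102) = 0.9783 m·K/W
  R'_mineral wool = ln(0.167/0.117)/(2πk) = 0.3558/(2π·0.0424) = 1.336 m·K/W
  R'_conv,out = 1/(2πr h) = 1/(2π·0.167·20.5) = 0.04649 m·K/W
ΣR = 0.001414 + 0.9783 + 1.336 + 0.04649 = 2.362 m·K/W
Q' = ΔT/ΣR = (453 K − 288.3 K)/2.362 = 69.7 W/m

Q' = 69.7 W/m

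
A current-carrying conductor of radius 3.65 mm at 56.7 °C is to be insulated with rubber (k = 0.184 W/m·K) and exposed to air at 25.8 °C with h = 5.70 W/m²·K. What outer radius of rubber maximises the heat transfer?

r_cr = 3.23 cm

For a cylinder, r_cr = k_ins/h = 0.184/5.70 = 0.0323 m = 3.23 cm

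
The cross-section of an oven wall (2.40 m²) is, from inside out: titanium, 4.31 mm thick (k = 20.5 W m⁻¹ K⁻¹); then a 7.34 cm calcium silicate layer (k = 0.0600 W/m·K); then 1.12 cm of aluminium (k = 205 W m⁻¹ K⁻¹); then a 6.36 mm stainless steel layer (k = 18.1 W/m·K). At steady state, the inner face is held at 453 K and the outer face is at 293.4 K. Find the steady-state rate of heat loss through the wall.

Resistance network (inner→outer):
  R_titanium = L/(kA) = 0.00431/(20.5·2.40) = 8.760×10^-5 K/W
  R_calcium silicate = L/(kA) = 0.0734/(0.0600·2.40) = 0.5097 K/W
  R_aluminium = L/(kA) = 0.0112/(205·2.40) = 2.276×10^-5 K/W
  R_stainless steel = L/(kA) = 0.00636/(18.1·2.40) = 1.464×10^-4 K/W
ΣR = 8.760×10^-5 + 0.5097 + 2.276×10^-5 + 1.464×10^-4 = 0.5100 K/W
Q = ΔT/ΣR = (453 K − 293.4 K)/0.5100 = 313 W

Q = 313 W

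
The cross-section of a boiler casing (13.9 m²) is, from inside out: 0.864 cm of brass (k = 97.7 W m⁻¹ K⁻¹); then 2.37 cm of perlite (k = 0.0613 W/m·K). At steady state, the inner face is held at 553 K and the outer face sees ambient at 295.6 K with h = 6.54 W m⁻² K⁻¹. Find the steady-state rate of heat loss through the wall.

Series thermal resistances, inner to outer:
  R_brass = L/(kA) = 0.00864/(97.7·13.9) = 6.362×10^-6 K/W
  R_perlite = L/(kA) = 0.0237/(0.0613·13.9) = 0.02781 K/W
  R_conv,out = 1/(hA) = 1/(6.54·13.9) = 0.01100 K/W
ΣR = 6.362×10^-6 + 0.02781 + 0.01100 = 0.03882 K/W
Q = ΔT/ΣR = (553 K − 295.6 K)/0.03882 = 6630 W

Q = 6.63 kW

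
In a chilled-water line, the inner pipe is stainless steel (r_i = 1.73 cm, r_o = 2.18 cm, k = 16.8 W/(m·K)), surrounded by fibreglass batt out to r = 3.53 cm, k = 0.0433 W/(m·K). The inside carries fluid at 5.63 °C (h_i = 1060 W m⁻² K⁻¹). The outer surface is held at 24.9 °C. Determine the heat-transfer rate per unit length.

Resistance network (inner→outer):
  R'_conv,in = 1/(2πr h) = 1/(2π·0.0173·1060) = 0.008679 m·K/W
  R'_stainless steel = ln(0.0218/0.0173)/(2πk) = 0.2312/(2π·16.8) = 0.002190 m·K/W
  R'_fibreglass batt = ln(0.0353/0.0218)/(2πk) = 0.4820/(2π·0.0433) = 1.772 m·K/W
ΣR = 0.008679 + 0.002190 + 1.772 = 1.783 m·K/W
Q' = ΔT/ΣR = (5.63 °C − 24.9 °C)/1.783 = -10.8 W/m
(Negative Q' ⇒ heat flows inward; heat gain = 10.8 W/m.)

Q' = 10.8 W/m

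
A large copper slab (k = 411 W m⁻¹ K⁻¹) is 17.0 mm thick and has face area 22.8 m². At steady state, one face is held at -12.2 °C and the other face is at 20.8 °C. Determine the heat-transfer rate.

Q = 1.82×10^7 W

Q = kA·ΔT/L = 411 × 22.8 × |-12.2 °C − 20.8 °C| / 0.0170 = 1.82×10^7 W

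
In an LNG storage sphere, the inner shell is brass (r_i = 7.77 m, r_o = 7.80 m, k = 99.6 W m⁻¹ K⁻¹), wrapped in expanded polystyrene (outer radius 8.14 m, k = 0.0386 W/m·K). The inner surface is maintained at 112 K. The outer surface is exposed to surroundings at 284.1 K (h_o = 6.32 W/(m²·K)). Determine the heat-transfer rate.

Q = 15300 W

Series thermal resistances, inner to outer:
  R_brass = (1/7.77 − 1/7.80)/(4πk) = 4.950×10^-4/(4π·99.6) = 3.955×10^-7 K/W
  R_expanded polystyrene = (1/7.80 − 1/8.14)/(4πk) = 0.005355/(4π·0.0386) = 0.01104 K/W
  R_conv,out = 1/(4πr²h) = 1/(4π·8.14²·6.32) = 1.900×10^-4 K/W
ΣR = 3.955×10^-7 + 0.01104 + 1.900×10^-4 = 0.01123 K/W
Q = ΔT/ΣR = (112 K − 284.1 K)/0.01123 = -15300 W
(Negative Q ⇒ heat flows inward; heat gain = 15300 W.)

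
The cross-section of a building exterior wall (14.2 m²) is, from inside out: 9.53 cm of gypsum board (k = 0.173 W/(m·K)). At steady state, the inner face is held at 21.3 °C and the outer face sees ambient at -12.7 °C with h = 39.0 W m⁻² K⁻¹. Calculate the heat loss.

Series thermal resistances, inner to outer:
  R_gypsum board = L/(kA) = 0.0953/(0.173·14.2) = 0.03879 K/W
  R_conv,out = 1/(hA) = 1/(39.0·14.2) = 0.001806 K/W
ΣR = 0.03879 + 0.001806 = 0.04060 K/W
Q = ΔT/ΣR = (21.3 °C − -12.7 °C)/0.04060 = 837 W

Q = 837 W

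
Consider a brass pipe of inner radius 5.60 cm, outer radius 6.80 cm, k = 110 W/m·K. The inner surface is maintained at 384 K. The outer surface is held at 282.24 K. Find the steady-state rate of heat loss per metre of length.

Q' = 362 kW/m

Q' = 2πk·ΔT/ln(r₂/r₁) = 2π × 110 × 101.76 / ln(0.0680/0.0560) = 3.62×10^5 W/m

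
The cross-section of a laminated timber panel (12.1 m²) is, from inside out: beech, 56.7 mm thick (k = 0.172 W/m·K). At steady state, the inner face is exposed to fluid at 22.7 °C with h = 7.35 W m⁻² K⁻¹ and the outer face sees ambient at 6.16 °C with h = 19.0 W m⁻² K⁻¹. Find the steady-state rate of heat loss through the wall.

Resistance network (inner→outer):
  R_conv,in = 1/(hA) = 1/(7.35·12.1) = 0.01124 K/W
  R_beech = L/(kA) = 0.0567/(0.172·12.1) = 0.02724 K/W
  R_conv,out = 1/(hA) = 1/(19.0·12.1) = 0.004350 K/W
ΣR = 0.01124 + 0.02724 + 0.004350 = 0.04283 K/W
Q = ΔT/ΣR = (22.7 °C − 6.16 °C)/0.04283 = 386 W

Q = 386 W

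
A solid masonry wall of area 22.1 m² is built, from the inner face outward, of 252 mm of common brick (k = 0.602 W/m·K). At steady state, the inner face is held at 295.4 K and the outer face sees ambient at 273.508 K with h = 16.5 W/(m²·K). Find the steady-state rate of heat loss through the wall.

Q = 1010 W

Series thermal resistances, inner to outer:
  R_common brick = L/(kA) = 0.252/(0.602·22.1) = 0.01894 K/W
  R_conv,out = 1/(hA) = 1/(16.5·22.1) = 0.002742 K/W
ΣR = 0.01894 + 0.002742 = 0.02168 K/W
Q = ΔT/ΣR = (295.4 K − 273.508 K)/0.02168 = 1010 W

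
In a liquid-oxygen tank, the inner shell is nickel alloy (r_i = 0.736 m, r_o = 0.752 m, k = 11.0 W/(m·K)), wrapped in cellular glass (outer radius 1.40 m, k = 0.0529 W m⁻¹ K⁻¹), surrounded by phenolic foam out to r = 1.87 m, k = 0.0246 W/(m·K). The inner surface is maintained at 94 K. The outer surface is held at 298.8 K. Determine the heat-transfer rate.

Resistance network (inner→outer):
  R_nickel alloy = (1/0.736 − 1/0.752)/(4πk) = 0.02891/(4π·11.0) = 2.091×10^-4 K/W
  R_cellular glass = (1/0.752 − 1/1.40)/(4πk) = 0.6155/(4π·0.0529) = 0.9259 K/W
  R_phenolic foam = (1/1.40 − 1/1.87)/(4πk) = 0.1795/(4π·0.0246) = 0.5807 K/W
ΣR = 2.091×10^-4 + 0.9259 + 0.5807 = 1.507 K/W
Q = ΔT/ΣR = (94 K − 298.8 K)/1.507 = -136 W
(Negative Q ⇒ heat flows inward; heat gain = 136 W.)

Q = 136 W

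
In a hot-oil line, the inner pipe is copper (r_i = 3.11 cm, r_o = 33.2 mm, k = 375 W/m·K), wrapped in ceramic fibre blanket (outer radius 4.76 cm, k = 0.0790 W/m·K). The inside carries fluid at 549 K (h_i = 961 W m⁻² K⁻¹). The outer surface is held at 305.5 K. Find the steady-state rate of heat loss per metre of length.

Resistance network (inner→outer):
  R'_conv,in = 1/(2πr h) = 1/(2π·0.0311·961) = 0.005325 m·K/W
  R'_copper = ln(0.0332/0.0311)/(2πk) = 0.06534/(2π·375) = 2.773×10^-5 m·K/W
  R'_ceramic fibre blanket = ln(0.0476/0.0332)/(2πk) = 0.3603/(2π·0.0790) = 0.7258 m·K/W
ΣR = 0.005325 + 2.773×10^-5 + 0.7258 = 0.7312 m·K/W
Q' = ΔT/ΣR = (549 K − 305.5 K)/0.7312 = 333 W/m

Q' = 333 W/m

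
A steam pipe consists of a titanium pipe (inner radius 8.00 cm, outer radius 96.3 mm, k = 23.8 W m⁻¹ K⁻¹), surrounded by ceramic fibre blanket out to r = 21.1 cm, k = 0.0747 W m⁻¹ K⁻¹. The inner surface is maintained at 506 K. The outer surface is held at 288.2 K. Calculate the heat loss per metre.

Q' = 130 W/m

Treat each layer as a resistance in series:
  R'_titanium = ln(0.0963/0.0800)/(2πk) = 0.1854/(2π·23.8) = 0.001240 m·K/W
  R'_ceramic fibre blanket = ln(0.211/0.0963)/(2πk) = 0.7844/(2π·0.0747) = 1.671 m·K/W
ΣR = 0.001240 + 1.671 = 1.672 m·K/W
Q' = ΔT/ΣR = (506 K − 288.2 K)/1.672 = 130 W/m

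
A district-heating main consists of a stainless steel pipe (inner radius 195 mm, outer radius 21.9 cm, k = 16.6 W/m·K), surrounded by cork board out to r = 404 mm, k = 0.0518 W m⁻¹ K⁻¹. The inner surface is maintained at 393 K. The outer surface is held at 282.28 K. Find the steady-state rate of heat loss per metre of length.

Q' = 58.8 W/m

Series thermal resistances, inner to outer:
  R'_stainless steel = ln(0.219/0.195)/(2πk) = 0.1161/(2π·16.6) = 0.001113 m·K/W
  R'_cork board = ln(0.404/0.219)/(2πk) = 0.6123/(2π·0.0518) = 1.881 m·K/W
ΣR = 0.001113 + 1.881 = 1.882 m·K/W
Q' = ΔT/ΣR = (393 K − 282.28 K)/1.882 = 58.8 W/m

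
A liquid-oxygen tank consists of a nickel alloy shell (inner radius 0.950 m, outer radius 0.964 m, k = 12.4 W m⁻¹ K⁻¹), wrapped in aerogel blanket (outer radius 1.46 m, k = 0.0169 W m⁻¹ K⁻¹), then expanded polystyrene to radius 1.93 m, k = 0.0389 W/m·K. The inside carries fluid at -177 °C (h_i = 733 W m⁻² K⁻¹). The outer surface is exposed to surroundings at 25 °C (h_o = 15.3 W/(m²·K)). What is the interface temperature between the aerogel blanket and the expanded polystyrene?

Treat each layer as a resistance in series:
  R_conv,in = 1/(4πr²h) = 1/(4π·0.950²·733) = 1.203×10^-4 K/W
  R_nickel alloy = (1/0.950 − 1/0.964)/(4πk) = 0.01529/(4π·12.4) = 9.811×10^-5 K/W
  R_aerogel blanket = (1/0.964 − 1/1.46)/(4πk) = 0.3524/(4π·0.0169) = 1.659 K/W
  R_expanded polystyrene = (1/1.46 − 1/1.93)/(4πk) = 0.1668/(4π·0.0389) = 0.3412 K/W
  R_conv,out = 1/(4πr²h) = 1/(4π·1.93²·15.3) = 0.001396 K/W
ΣR = 1.203×10^-4 + 9.811×10^-5 + 1.659 + 0.3412 + 0.001396 = 2.002 K/W
Q = ΔT/ΣR = (-177 °C − 25 °C)/2.002 = -100.9 W
From the inner boundary to the aerogel blanket/expanded polystyrene interface, ΣR_partial = 1.659 K/W.
T_interface = T_in − Q·ΣR_partial = -177 °C − (-100.9)(1.659) = -9.6 °C

T = -9.6 °C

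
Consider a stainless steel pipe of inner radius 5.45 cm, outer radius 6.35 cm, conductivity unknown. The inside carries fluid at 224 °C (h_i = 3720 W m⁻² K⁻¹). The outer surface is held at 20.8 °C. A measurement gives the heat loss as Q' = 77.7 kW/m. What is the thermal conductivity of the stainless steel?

k = 13.3 W/m·K

ΣR = ΔT/Q' = |224 − 20.8|/77700 = 0.002615 m·K/W
Known resistances:
  R'_conv,in = 1/(2πr h) = 1/(2π·0.0545·3720) = 7.850×10^-4 m·K/W
R_stainless steel = ΣR − ΣR_known = 0.002615 − 7.850×10^-4 = 0.001830 m·K/W
ln(r₂/r₁)/(2πk) = 0.001830 ⇒ k = 0.1528/(2π·0.001830) = 13.3 W/m·K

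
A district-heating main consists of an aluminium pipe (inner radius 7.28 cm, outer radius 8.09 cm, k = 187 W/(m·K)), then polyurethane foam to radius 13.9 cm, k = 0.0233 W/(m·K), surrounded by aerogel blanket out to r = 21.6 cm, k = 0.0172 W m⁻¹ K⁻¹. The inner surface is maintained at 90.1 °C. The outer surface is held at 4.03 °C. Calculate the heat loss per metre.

Series thermal resistances, inner to outer:
  R'_aluminium = ln(0.0809/0.0728)/(2πk) = 0.1055/(2π·187) = 8.979×10^-5 m·K/W
  R'_polyurethane foam = ln(0.139/0.0809)/(2πk) = 0.5413/(2π·0.0233) = 3.697 m·K/W
  R'_aerogel blanket = ln(0.216/0.139)/(2πk) = 0.4408/(2π·0.0172) = 4.079 m·K/W
ΣR = 8.979×10^-5 + 3.697 + 4.079 = 7.776 m·K/W
Q' = ΔT/ΣR = (90.1 °C − 4.03 °C)/7.776 = 11.1 W/m

Q' = 11.1 W/m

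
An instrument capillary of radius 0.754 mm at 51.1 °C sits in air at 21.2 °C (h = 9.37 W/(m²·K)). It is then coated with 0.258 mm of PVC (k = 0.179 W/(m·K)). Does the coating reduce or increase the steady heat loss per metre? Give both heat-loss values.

increases: 1.33 → 1.75 W/m

Critical radius for a cylinder: r_cr = k/h = 0.0191 m = 1.91 cm.
Outer radius after coating: r₂ = 7.54×10^-4 + 2.58×10^-4 = 0.001012 m.
Since r₁ < r_cr and r₂ ≤ r_cr, the coating moves toward the maximum at r_cr — heat loss rises.
Bare: R = 1/(2πr₁h) = 22.53 m·K/W; Q = 29.9/22.53 = 1.33 W/m.
Coated: R = R_cond + R_conv = 17.05 m·K/W; Q = 29.9/17.05 = 1.75 W/m.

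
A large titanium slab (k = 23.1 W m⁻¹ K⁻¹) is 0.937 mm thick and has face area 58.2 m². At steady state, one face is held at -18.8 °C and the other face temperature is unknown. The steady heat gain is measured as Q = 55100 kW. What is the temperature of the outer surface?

Series resistances:
  R_titanium = L/(kA) = 9.37×10^-4/(23.1·58.2) = 6.970×10^-7 K/W
ΣR = 6.970×10^-7 K/W
ΔT = Q·ΣR = 5.51×10^7 × 6.970×10^-7 = 38.40 K
Heat flows inward, so T_out = T_in + ΔT = -18.8 + 38.40 = 19.6 °C

T_out = 19.6 °C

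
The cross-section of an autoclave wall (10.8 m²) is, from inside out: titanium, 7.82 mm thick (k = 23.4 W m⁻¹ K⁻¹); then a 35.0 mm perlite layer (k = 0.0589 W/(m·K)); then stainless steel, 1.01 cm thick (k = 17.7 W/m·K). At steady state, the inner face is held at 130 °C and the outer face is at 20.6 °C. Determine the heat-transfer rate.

Q = 1990 W

Series thermal resistances, inner to outer:
  R_titanium = L/(kA) = 0.00782/(23.4·10.8) = 3.094×10^-5 K/W
  R_perlite = L/(kA) = 0.0350/(0.0589·10.8) = 0.05502 K/W
  R_stainless steel = L/(kA) = 0.0101/(17.7·10.8) = 5.284×10^-5 K/W
ΣR = 3.094×10^-5 + 0.05502 + 5.284×10^-5 = 0.05510 K/W
Q = ΔT/ΣR = (130 °C − 20.6 °C)/0.05510 = 1990 W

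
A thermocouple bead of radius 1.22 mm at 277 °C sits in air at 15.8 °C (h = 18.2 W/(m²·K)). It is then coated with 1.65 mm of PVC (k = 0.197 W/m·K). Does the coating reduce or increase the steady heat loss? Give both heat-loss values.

increases: 0.0889 → 0.362 W

Critical radius for a sphere: r_cr = 2k/h = 0.0216 m = 2.16 cm.
Outer radius after coating: r₂ = 0.00122 + 0.00165 = 0.00287 m.
Since r₁ < r_cr and r₂ ≤ r_cr, the coating moves toward the maximum at r_cr — heat loss rises.
Bare: R = 1/(4πr₁²h) = 2938 K/W; Q = 261.2/2938 = 0.0889 W.
Coated: R = R_cond + R_conv = 721.2 K/W; Q = 261.2/721.2 = 0.362 W.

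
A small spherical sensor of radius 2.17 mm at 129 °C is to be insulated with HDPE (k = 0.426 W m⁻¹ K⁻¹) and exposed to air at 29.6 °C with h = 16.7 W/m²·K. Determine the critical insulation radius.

r_cr = 5.10 cm

For a sphere, r_cr = 2k_ins/h = 2·0.426/16.7 = 0.0510 m = 5.10 cm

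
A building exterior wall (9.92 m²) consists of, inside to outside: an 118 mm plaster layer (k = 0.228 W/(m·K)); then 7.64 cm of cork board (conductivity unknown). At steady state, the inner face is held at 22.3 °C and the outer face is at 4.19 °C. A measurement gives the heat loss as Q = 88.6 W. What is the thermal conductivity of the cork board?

k = 0.0506 W/m·K

ΣR = ΔT/Q = |22.3 − 4.19|/88.6 = 0.2044 K/W
Known resistances:
  R_plaster = L/(kA) = 0.118/(0.228·9.92) = 0.05217 K/W
R_cork board = ΣR − ΣR_known = 0.2044 − 0.05217 = 0.1522 K/W
L/(kA) = 0.1522 ⇒ k = 0.0764/(0.1522·9.92) = 0.0506 W/m·K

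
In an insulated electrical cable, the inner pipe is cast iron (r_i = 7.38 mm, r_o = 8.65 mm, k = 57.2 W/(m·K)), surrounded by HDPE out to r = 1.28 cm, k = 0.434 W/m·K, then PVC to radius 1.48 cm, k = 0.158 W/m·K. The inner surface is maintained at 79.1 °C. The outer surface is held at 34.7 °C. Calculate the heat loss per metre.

Resistance network (inner→outer):
  R'_cast iron = ln(0.00865/0.00738)/(2πk) = 0.1588/(2π·57.2) = 4.418×10^-4 m·K/W
  R'_HDPE = ln(0.0128/0.00865)/(2πk) = 0.3919/(2π·0.434) = 0.1437 m·K/W
  R'_PVC = ln(0.0148/0.0128)/(2πk) = 0.1452/(2π·0.158) = 0.1462 m·K/W
ΣR = 4.418×10^-4 + 0.1437 + 0.1462 = 0.2903 m·K/W
Q' = ΔT/ΣR = (79.1 °C − 34.7 °C)/0.2903 = 153 W/m

Q' = 153 W/m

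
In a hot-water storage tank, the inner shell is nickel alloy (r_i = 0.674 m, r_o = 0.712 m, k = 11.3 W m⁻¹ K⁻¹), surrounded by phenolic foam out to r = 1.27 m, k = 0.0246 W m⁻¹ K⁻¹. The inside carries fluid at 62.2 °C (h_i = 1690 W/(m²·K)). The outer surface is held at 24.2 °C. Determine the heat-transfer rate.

Q = 19.0 W

Treat each layer as a resistance in series:
  R_conv,in = 1/(4πr²h) = 1/(4π·0.674²·1690) = 1.037×10^-4 K/W
  R_nickel alloy = (1/0.674 − 1/0.712)/(4πk) = 0.07919/(4π·11.3) = 5.576×10^-4 K/W
  R_phenolic foam = (1/0.712 − 1/1.27)/(4πk) = 0.6171/(4π·0.0246) = 1.996 K/W
ΣR = 1.037×10^-4 + 5.576×10^-4 + 1.996 = 1.997 K/W
Q = ΔT/ΣR = (62.2 °C − 24.2 °C)/1.997 = 19.0 W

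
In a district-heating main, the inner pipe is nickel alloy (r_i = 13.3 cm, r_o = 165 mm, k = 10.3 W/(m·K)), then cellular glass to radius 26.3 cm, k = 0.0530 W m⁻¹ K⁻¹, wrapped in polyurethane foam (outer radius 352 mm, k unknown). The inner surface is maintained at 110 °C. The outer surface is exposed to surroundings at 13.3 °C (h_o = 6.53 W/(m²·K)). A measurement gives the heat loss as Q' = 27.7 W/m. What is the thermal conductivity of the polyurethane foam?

k = 0.0230 W/m·K

ΣR = ΔT/Q' = |110 − 13.3|/27.7 = 3.491 m·K/W
Known resistances:
  R'_nickel alloy = ln(0.165/0.133)/(2πk) = 0.2156/(2π·10.3) = 0.003331 m·K/W
  R'_cellular glass = ln(0.263/0.165)/(2πk) = 0.4662/(2π·0.0530) = 1.400 m·K/W
  R'_conv,out = 1/(2πr h) = 1/(2π·0.352·6.53) = 0.06924 m·K/W
R_polyurethane foam = ΣR − ΣR_known = 3.491 − 1.473 = 2.018 m·K/W
ln(r₂/r₁)/(2πk) = 2.018 ⇒ k = 0.2915/(2π·2.018) = 0.0230 W/m·K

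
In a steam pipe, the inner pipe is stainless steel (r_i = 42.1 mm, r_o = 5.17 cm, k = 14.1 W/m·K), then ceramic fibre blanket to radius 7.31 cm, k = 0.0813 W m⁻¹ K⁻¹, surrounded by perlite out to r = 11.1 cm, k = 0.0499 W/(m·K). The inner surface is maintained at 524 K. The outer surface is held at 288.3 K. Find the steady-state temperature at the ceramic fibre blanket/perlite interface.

T = 444 K

Series thermal resistances, inner to outer:
  R'_stainless steel = ln(0.0517/0.0421)/(2πk) = 0.2054/(2π·14.1) = 0.002319 m·K/W
  R'_ceramic fibre blanket = ln(0.0731/0.0517)/(2πk) = 0.3464/(2π·0.0813) = 0.6781 m·K/W
  R'_perlite = ln(0.111/0.0731)/(2πk) = 0.4177/(2π·0.0499) = 1.332 m·K/W
ΣR = 0.002319 + 0.6781 + 1.332 = 2.012 m·K/W
Q' = ΔT/ΣR = (524 K − 288.3 K)/2.012 = 117.1 W/m
From the inner boundary to the ceramic fibre blanket/perlite interface, ΣR_partial = 0.6804 m·K/W.
T_interface = T_in − Q'·ΣR_partial = 524 K − (117.1)(0.6804) = 444 K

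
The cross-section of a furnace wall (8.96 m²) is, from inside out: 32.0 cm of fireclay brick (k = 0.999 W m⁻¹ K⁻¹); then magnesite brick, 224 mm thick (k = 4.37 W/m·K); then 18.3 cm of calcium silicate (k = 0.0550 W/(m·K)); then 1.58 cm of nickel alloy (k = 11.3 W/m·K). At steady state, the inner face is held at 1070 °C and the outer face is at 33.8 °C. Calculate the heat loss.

Q = 2.51 kW

Series thermal resistances, inner to outer:
  R_fireclay brick = L/(kA) = 0.320/(0.999·8.96) = 0.03575 K/W
  R_magnesite brick = L/(kA) = 0.224/(4.37·8.96) = 0.005721 K/W
  R_calcium silicate = L/(kA) = 0.183/(0.0550·8.96) = 0.3713 K/W
  R_nickel alloy = L/(kA) = 0.0158/(11.3·8.96) = 1.561×10^-4 K/W
ΣR = 0.03575 + 0.005721 + 0.3713 + 1.561×10^-4 = 0.4129 K/W
Q = ΔT/ΣR = (1070 °C − 33.8 °C)/0.4129 = 2510 W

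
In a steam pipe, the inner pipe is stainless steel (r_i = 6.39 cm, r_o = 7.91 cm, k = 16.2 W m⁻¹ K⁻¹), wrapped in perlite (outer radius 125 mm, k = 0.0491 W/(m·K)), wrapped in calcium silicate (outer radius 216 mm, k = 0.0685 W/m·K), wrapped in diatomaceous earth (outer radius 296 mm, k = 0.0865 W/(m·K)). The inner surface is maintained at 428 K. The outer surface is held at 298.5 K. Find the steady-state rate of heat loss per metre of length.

Q' = 38.8 W/m

Resistance network (inner→outer):
  R'_stainless steel = ln(0.0791/0.0639)/(2πk) = 0.2134/(2π·16.2) = 0.002096 m·K/W
  R'_perlite = ln(0.125/0.0791)/(2πk) = 0.4576/(2π·0.0491) = 1.483 m·K/W
  R'_calcium silicate = ln(0.216/0.125)/(2πk) = 0.5470/(2π·0.0685) = 1.271 m·K/W
  R'_diatomaceous earth = ln(0.296/0.216)/(2πk) = 0.3151/(2π·0.0865) = 0.5797 m·K/W
ΣR = 0.002096 + 1.483 + 1.271 + 0.5797 = 3.336 m·K/W
Q' = ΔT/ΣR = (428 K − 298.5 K)/3.336 = 38.8 W/m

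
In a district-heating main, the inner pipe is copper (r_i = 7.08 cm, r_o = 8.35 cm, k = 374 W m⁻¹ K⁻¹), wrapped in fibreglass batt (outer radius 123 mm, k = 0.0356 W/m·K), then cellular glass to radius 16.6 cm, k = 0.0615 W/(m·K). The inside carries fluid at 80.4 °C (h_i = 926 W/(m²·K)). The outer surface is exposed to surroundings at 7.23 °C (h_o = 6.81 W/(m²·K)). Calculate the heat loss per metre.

Treat each layer as a resistance in series:
  R'_conv,in = 1/(2πr h) = 1/(2π·0.0708·926) = 0.002428 m·K/W
  R'_copper = ln(0.0835/0.0708)/(2πk) = 0.1650/(2π·374) = 7.021×10^-5 m·K/W
  R'_fibreglass batt = ln(0.123/0.0835)/(2πk) = 0.3873/(2π·0.0356) = 1.732 m·K/W
  R'_cellular glass = ln(0.166/0.123)/(2πk) = 0.2998/(2π·0.0615) = 0.7759 m·K/W
  R'_conv,out = 1/(2πr h) = 1/(2π·0.166·6.81) = 0.1408 m·K/W
ΣR = 0.002428 + 7.021×10^-5 + 1.732 + 0.7759 + 0.1408 = 2.651 m·K/W
Q' = ΔT/ΣR = (80.4 °C − 7.23 °C)/2.651 = 27.6 W/m

Q' = 27.6 W/m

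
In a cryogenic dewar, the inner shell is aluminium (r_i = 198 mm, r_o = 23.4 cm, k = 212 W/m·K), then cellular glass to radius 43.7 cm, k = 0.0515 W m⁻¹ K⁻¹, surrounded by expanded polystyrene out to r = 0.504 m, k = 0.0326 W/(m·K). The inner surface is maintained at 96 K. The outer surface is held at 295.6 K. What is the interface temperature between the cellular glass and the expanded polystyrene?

Series thermal resistances, inner to outer:
  R_aluminium = (1/0.198 − 1/0.234)/(4πk) = 0.7770/(4π·212) = 2.917×10^-4 K/W
  R_cellular glass = (1/0.234 − 1/0.437)/(4πk) = 1.985/(4π·0.0515) = 3.067 K/W
  R_expanded polystyrene = (1/0.437 − 1/0.504)/(4πk) = 0.3042/(4π·0.0326) = 0.7426 K/W
ΣR = 2.917×10^-4 + 3.067 + 0.7426 = 3.810 K/W
Q = ΔT/ΣR = (96 K − 295.6 K)/3.810 = -52.39 W
From the inner boundary to the cellular glass/expanded polystyrene interface, ΣR_partial = 3.067 K/W.
T_interface = T_in − Q·ΣR_partial = 96 K − (-52.39)(3.067) = 256.7 K

T = 256.7 K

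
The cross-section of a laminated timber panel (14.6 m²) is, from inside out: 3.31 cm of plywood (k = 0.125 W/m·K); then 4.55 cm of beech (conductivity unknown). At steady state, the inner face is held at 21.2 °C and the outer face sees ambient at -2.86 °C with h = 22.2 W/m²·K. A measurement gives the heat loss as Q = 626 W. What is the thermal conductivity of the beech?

k = 0.181 W/m·K

ΣR = ΔT/Q = |21.2 − -2.86|/626 = 0.03843 K/W
Known resistances:
  R_plywood = L/(kA) = 0.0331/(0.125·14.6) = 0.01814 K/W
  R_conv,out = 1/(hA) = 1/(22.2·14.6) = 0.003085 K/W
R_beech = ΣR − ΣR_known = 0.03843 − 0.02123 = 0.01720 K/W
L/(kA) = 0.01720 ⇒ k = 0.0455/(0.01720·14.6) = 0.181 W/m·K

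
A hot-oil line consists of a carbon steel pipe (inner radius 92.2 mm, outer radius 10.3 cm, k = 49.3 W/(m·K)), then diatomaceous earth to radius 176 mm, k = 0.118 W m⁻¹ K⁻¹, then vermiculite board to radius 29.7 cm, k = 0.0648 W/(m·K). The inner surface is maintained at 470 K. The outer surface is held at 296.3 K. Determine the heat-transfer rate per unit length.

Series thermal resistances, inner to outer:
  R'_carbon steel = ln(0.103/0.0922)/(2πk) = 0.1108/(2π·49.3) = 3.576×10^-4 m·K/W
  R'_diatomaceous earth = ln(0.176/0.103)/(2πk) = 0.5358/(2π·0.118) = 0.7226 m·K/W
  R'_vermiculite board = ln(0.297/0.176)/(2πk) = 0.5232/(2π·0.0648) = 1.285 m·K/W
ΣR = 3.576×10^-4 + 0.7226 + 1.285 = 2.008 m·K/W
Q' = ΔT/ΣR = (470 K − 296.3 K)/2.008 = 86.5 W/m

Q' = 86.5 W/m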